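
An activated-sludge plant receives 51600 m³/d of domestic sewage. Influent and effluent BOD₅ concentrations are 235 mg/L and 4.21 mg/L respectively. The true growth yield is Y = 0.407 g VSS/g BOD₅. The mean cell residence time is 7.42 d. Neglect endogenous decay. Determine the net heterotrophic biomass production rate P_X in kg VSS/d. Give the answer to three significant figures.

P_X ≈ 4850 kg VSS/d

No decay correction is needed, so Y_obs = Y = 0.407.
Mass of BOD₅ removed per day: Q(S₀ − S) = 51600 × 230.8 g/m³ = 11909 kg/d.
Net biomass production P_X = Y_obs × Q·(S₀ − S) = 0.4070 × 11909 = 4847 kg VSS/d.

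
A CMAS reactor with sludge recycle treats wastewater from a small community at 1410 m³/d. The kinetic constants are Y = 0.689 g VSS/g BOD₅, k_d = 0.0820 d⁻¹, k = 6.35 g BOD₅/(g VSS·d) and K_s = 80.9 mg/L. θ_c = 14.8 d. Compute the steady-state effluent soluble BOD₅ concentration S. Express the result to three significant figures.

S ≈ 2.86 mg/L

For a completely mixed reactor with recycle the Lawrence–McCarty relation gives S = K_s·(1 + k_d·θ_c) / [θ_c·(Y·k − k_d) − 1] = 80.9 × (1 + 0.0820 × 14.8) / [14.8 × (0.689 × 6.35 − 0.0820) − 1] = 179.1 / 62.54 = 2.864 mg/L.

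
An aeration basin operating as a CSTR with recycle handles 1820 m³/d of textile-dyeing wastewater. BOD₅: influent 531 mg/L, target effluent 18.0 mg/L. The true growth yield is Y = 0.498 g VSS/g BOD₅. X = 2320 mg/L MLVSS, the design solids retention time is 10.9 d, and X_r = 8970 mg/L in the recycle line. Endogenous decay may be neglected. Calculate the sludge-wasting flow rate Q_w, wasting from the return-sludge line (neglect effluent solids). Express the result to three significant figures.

Biomass mass balance (decay neglected): V·X = Y·Q·(S₀ − S)·θ_c, so V = 0.498 × 1820 × (531 − 18.0) × 10.9 / 2320 = 2185 m³.
Q_w = (V·X)/(θ_c X_r) = 2185 × 2320 / (10.9 × 8970) = 51.84 m³/d.

Q_w ≈ 51.8 m³/d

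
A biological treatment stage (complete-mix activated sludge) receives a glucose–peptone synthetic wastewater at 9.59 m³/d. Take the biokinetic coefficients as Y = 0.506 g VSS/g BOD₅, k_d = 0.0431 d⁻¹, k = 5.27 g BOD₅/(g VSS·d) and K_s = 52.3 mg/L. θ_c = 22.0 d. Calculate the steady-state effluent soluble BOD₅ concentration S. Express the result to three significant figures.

S ≈ 1.80 mg/L

For a completely mixed reactor with recycle the Lawrence–McCarty relation gives S = K_s·(1 + k_d·θ_c) / [θ_c·(Y·k − k_d) − 1] = 52.3 × (1 + 0.0431 × 22.0) / [22.0 × (0.506 × 5.27 − 0.0431) − 1] = 101.9 / 56.72 = 1.796 mg/L.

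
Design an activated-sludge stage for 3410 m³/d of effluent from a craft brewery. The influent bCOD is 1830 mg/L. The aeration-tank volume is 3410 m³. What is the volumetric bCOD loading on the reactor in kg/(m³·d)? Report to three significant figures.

L_v ≈ 1.83 kg bCOD/(m³·d)

Volumetric loading L_v = Q·S₀ / V = 3410 × 1830 g/m³ / 3410 m³ = 1830 g/(m³·d) = 1.830 kg bCOD/(m³·d).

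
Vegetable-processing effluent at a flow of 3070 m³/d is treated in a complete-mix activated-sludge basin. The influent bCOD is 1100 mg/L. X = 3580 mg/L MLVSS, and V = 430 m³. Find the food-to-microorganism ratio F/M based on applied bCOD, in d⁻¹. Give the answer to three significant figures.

Food-to-microorganism ratio F/M = Q S₀ / (V X) = 3070 × 1100 / (430.0 × 3580) = 2.194 d⁻¹.

F/M ≈ 2.19 d⁻¹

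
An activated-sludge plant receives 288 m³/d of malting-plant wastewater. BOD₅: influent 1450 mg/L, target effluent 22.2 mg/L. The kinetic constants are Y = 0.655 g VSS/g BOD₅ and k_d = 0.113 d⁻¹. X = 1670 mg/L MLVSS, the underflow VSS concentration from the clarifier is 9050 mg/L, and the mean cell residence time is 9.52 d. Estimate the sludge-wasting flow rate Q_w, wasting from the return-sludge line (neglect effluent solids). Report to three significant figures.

Q_w ≈ 14.3 m³/d

Rearranging the biomass balance for a CMAS with decay, V = Y·Q·ΔS·θ_c / [X·(1+k_d θ_c)] = 0.655 × 288 × (1450 − 22.2) × 9.52 / [1670 × (1 + 0.113 × 9.52)] = 2.56×10^6 / 3467 = 739.7 m³.
θ_c = V·X/(Q_w·X_r) when wasting from the recycle, so Q_w = V·X/(θ_c·X_r) = 739.7 × 1670 / (9.52 × 9050) = 14.34 m³/d.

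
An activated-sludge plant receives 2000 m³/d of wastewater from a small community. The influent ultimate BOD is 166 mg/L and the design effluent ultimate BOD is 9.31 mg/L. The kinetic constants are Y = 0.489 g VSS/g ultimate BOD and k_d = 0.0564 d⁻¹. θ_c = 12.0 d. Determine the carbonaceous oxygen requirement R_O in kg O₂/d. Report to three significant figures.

Correct the yield for decay: Y_obs = Y/(1 + k_d θ_c) = 0.489 / (1 + 0.0564 × 12.0) = 0.489 / 1.677 = 0.2916.
ΔS = 166 − 9.31 = 156.7 mg/L, so the substrate removal rate is 2000 × 156.7/1000 = 313.4 kg ultimate BOD/d.
P_X = Y_obs·Q·(S₀ − S) = 0.2916 × 313.4 = 91.39 kg VSS/d.
R_O = Q·(S₀ − S) − 1.42·P_X = 313.4 − 1.42 × 91.39 = 183.6 kg O₂/d.

R_O ≈ 184 kg O₂/d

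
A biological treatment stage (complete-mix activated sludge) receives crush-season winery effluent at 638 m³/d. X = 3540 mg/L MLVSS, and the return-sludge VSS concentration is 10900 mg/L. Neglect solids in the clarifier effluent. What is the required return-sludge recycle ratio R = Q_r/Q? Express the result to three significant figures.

R ≈ 0.481

Mass balance around the secondary clarifier (neglecting effluent solids): R = X / (X_r − X) = 3540 / (10900 − 3540) = 0.4810.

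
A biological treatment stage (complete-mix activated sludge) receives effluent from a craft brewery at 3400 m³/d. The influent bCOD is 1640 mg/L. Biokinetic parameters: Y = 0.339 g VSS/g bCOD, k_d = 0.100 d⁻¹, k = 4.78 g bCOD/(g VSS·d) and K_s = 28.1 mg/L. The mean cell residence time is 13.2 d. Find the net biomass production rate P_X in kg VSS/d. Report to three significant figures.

P_X ≈ 813 kg VSS/d

For a completely mixed reactor with recycle the Lawrence–McCarty relation gives S = K_s·(1 + k_d·θ_c) / [θ_c·(Y·k − k_d) − 1] = 28.1 × (1 + 0.100 × 13.2) / [13.2 × (0.339 × 4.78 − 0.100) − 1] = 65.19 / 19.07 = 3.419 mg/L.
The observed yield is Y_obs = Y/(1 + k_d·θ_c) = 0.339 / (1 + 0.100 × 13.2) = 0.339 / 2.320 = 0.1461 g VSS per g bCOD removed.
Q·(S₀ − S) = 3400 × (1640 − 3.42) × 10⁻³ = 5564 kg/d removed.
So the net sludge growth is P_X = 0.1461 × 5564 = 813.1 kg VSS/d.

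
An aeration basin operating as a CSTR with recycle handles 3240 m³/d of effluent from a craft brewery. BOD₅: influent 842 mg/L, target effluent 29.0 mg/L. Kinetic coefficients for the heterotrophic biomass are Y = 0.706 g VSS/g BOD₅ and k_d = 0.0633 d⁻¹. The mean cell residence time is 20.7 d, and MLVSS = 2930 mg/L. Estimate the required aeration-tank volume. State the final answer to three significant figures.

V ≈ 5690 m³

From the SRT design equation V = Y Q (S₀−S) θ_c / [X (1 + k_d θ_c)] = 0.706 × 3240 × (842 − 29.0) × 20.7 / [2930 × (1 + 0.0633 × 20.7)] = 3.85×10^7 / 6769 = 5687 m³.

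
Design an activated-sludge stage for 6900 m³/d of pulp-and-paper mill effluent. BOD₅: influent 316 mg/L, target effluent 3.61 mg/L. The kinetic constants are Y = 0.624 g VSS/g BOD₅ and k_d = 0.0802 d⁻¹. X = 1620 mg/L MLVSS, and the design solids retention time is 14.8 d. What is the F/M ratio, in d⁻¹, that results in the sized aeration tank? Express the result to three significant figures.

From the SRT design equation V = Y Q (S₀−S) θ_c / [X (1 + k_d θ_c)] = 0.624 × 6900 × (316 − 3.61) × 14.8 / [1620 × (1 + 0.0802 × 14.8)] = 1.99×10^7 / 3543 = 5619 m³.
F/M = applied load / biomass = Q·S₀/(V·X) = 6900 × 316 / (5619 × 1620) = 0.2395 d⁻¹.

F/M ≈ 0.240 d⁻¹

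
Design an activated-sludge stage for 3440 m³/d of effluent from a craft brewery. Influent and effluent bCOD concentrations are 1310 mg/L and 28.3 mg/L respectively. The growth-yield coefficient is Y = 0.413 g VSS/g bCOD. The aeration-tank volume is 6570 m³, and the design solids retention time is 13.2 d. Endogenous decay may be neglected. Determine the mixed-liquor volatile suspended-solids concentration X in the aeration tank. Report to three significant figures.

X ≈ 3660 mg/L

Without decay, X = Y Q (S₀−S) θ_c / V = 0.413 × 3440 × (1310 − 28.3) × 13.2 / 6570 = 3659 mg/L.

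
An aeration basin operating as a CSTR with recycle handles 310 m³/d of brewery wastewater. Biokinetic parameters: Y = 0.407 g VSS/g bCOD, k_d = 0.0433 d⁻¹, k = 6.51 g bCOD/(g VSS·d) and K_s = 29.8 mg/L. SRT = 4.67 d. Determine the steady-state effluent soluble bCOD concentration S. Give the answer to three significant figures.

Effluent substrate depends only on kinetics and SRT: S = K_s(1 + k_d θ_c) / [θ_c(Yk − k_d) − 1] = 29.8 × (1 + 0.0433 × 4.67) / [4.67 × (0.407 × 6.51 − 0.0433) − 1] = 35.83 / 11.17 = 3.207 mg/L.

S ≈ 3.21 mg/L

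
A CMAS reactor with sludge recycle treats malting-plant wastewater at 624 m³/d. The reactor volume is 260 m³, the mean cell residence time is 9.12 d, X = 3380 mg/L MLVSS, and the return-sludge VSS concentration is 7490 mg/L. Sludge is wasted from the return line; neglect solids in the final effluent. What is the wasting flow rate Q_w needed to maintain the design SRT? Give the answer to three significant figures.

Q_w ≈ 12.9 m³/d

Wasting from the return line (neglecting effluent solids): Q_w = V·X / (θ_c·X_r) = 260.0 × 3380 / (9.12 × 7490) = 12.87 m³/d.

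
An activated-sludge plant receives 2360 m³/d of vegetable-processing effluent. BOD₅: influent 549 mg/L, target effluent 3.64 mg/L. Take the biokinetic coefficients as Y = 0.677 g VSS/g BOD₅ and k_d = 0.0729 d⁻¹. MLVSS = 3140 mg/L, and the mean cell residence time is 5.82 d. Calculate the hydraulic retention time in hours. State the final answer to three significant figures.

τ ≈ 11.5 h

From the SRT design equation V = Y Q (S₀−S) θ_c / [X (1 + k_d θ_c)] = 0.677 × 2360 × (549 − 3.64) × 5.82 / [3140 × (1 + 0.0729 × 5.82)] = 5.07×10^6 / 4472 = 1134 m³.
τ = V/Q = 1134/2360 = 0.4805 d, or 11.53 h.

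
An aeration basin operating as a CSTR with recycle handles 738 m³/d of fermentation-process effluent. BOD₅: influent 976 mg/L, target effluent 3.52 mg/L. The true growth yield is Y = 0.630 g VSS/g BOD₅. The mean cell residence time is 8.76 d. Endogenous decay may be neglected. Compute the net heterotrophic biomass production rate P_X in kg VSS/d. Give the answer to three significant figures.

Since k_d ≈ 0, Y_obs = Y = 0.630 g VSS/g BOD₅.
Substrate removed = Q·(S₀ − S) = 738 m³/d × (976 − 3.52) g/m³ = 7.18×10^5 g/d = 717.7 kg/d.
Net biomass production P_X = Y_obs × Q·(S₀ − S) = 0.6300 × 717.7 = 452.1 kg VSS/d.

P_X ≈ 452 kg VSS/d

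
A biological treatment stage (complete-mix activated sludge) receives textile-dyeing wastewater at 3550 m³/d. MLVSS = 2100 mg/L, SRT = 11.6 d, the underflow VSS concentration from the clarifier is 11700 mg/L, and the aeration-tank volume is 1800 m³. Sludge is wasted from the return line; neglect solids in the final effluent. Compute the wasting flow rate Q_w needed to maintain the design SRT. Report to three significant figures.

Q_w ≈ 27.9 m³/d

Wasting from the return line (neglecting effluent solids): Q_w = V·X / (θ_c·X_r) = 1800 × 2100 / (11.6 × 11700) = 27.85 m³/d.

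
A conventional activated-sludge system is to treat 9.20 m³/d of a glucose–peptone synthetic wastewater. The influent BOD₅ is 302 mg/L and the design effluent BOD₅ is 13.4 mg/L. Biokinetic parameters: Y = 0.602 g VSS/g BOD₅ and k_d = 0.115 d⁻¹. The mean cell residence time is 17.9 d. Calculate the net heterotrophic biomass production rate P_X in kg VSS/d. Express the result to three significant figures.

Y_obs = Y / (1 + k_d θ_c) = 0.602 / (1 + 0.115 × 17.9) = 0.602 / 3.058 = 0.1968.
Q·(S₀ − S) = 9.20 × (302 − 13.4) × 10⁻³ = 2.655 kg/d removed.
Biomass produced: P_X = Y_obs·Q·ΔS = 0.1968 × 2.655 ≈ 0.5226 kg VSS/d.

P_X ≈ 0.523 kg VSS/d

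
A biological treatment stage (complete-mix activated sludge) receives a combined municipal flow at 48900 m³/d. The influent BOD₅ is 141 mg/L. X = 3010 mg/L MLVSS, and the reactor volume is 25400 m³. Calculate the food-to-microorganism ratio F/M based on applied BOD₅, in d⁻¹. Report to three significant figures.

F/M ≈ 0.0902 d⁻¹

F/M = applied load / biomass = Q·S₀/(V·X) = 48900 × 141 / (25400 × 3010) = 0.09018 d⁻¹.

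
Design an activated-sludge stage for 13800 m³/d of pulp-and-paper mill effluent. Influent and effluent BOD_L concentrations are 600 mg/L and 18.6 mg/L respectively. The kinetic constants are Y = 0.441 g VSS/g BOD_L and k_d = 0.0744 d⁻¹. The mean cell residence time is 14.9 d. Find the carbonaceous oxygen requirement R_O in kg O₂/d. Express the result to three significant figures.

Observed yield with endogenous decay: Y_obs = Y / (1 + k_d·θ_c) = 0.441 / (1 + 0.0744 × 14.9) = 0.441 / 2.109 = 0.2091 g VSS/g BOD_L.
Substrate removed = Q·(S₀ − S) = 13800 m³/d × (600 − 18.6) g/m³ = 8.02×10^6 g/d = 8023 kg/d.
P_X = Y_obs·Q·(S₀ − S) = 0.2091 × 8023 = 1678 kg VSS/d.
R_O = Q·(S₀ − S) − 1.42·P_X = 8023 − 1.42 × 1678 = 5640 kg O₂/d.

R_O ≈ 5640 kg O₂/d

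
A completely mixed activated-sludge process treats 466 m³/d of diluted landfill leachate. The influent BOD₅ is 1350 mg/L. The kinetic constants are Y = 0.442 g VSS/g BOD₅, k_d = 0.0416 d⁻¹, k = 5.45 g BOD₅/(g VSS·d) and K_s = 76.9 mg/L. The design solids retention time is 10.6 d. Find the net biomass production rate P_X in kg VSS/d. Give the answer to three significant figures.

P_X ≈ 192 kg VSS/d

For a completely mixed reactor with recycle the Lawrence–McCarty relation gives S = K_s·(1 + k_d·θ_c) / [θ_c·(Y·k − k_d) − 1] = 76.9 × (1 + 0.0416 × 10.6) / [10.6 × (0.442 × 5.45 − 0.0416) − 1] = 110.8 / 24.09 = 4.599 mg/L.
Y_obs = Y / (1 + k_d θ_c) = 0.442 / (1 + 0.0416 × 10.6) = 0.442 / 1.441 = 0.3067.
Substrate removed = Q·(S₀ − S) = 466 m³/d × (1350 − 4.60) g/m³ = 6.27×10^5 g/d = 627.0 kg/d.
So the net sludge growth is P_X = 0.3067 × 627.0 = 192.3 kg VSS/d.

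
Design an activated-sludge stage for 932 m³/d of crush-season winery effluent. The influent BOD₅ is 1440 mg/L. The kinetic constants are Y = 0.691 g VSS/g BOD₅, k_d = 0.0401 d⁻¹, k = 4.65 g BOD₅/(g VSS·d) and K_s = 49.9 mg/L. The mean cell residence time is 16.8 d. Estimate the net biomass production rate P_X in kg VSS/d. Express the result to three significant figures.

From the Monod/SRT balance for a CMAS, S = K_s·(1+k_d θ_c)/[θ_c·(Y k − k_d) − 1] = 49.9 × (1 + 0.0401 × 16.8) / [16.8 × (0.691 × 4.65 − 0.0401) − 1] = 83.52 / 52.31 = 1.597 mg/L.
Y_obs = Y / (1 + k_d θ_c) = 0.691 / (1 + 0.0401 × 16.8) = 0.691 / 1.674 = 0.4129.
ΔS = 1440 − 1.60 = 1438 mg/L, so the substrate removal rate is 932 × 1438/1000 = 1341 kg BOD₅/d.
So the net sludge growth is P_X = 0.4129 × 1341 = 553.5 kg VSS/d.

P_X ≈ 553 kg VSS/d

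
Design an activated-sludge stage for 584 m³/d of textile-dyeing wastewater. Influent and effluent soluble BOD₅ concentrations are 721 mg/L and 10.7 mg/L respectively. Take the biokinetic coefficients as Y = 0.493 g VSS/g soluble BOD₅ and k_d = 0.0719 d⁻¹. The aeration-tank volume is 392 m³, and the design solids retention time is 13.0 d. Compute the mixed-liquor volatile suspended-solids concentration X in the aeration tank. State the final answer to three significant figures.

X = Y·Q·ΔS·θ_c / [V·(1 + k_d θ_c)] = 0.493 × 584 × (721 − 10.7) × 13.0 / [392 × (1 + 0.0719 × 13.0)] = 3505 mg/L.

X ≈ 3510 mg/L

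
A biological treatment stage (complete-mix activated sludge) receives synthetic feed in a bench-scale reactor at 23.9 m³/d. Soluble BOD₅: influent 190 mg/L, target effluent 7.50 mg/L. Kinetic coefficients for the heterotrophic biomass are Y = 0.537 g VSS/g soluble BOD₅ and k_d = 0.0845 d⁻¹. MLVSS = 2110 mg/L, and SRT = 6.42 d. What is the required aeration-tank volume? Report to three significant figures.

V ≈ 4.62 m³

From the SRT design equation V = Y Q (S₀−S) θ_c / [X (1 + k_d θ_c)] = 0.537 × 23.9 × (190 − 7.50) × 6.42 / [2110 × (1 + 0.0845 × 6.42)] = 1.5×10^4 / 3255 = 4.620 m³.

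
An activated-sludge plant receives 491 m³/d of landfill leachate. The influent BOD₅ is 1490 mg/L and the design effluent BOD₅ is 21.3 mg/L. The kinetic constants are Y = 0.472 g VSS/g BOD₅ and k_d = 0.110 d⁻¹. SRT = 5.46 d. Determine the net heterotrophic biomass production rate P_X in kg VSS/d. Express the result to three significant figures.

Correct the yield for decay: Y_obs = Y/(1 + k_d θ_c) = 0.472 / (1 + 0.110 × 5.46) = 0.472 / 1.601 = 0.2949.
Substrate removed = Q·(S₀ − S) = 491 m³/d × (1490 − 21.3) g/m³ = 7.21×10^5 g/d = 721.1 kg/d.
Net biomass production P_X = Y_obs × Q·(S₀ − S) = 0.2949 × 721.1 = 212.7 kg VSS/d.

P_X ≈ 213 kg VSS/d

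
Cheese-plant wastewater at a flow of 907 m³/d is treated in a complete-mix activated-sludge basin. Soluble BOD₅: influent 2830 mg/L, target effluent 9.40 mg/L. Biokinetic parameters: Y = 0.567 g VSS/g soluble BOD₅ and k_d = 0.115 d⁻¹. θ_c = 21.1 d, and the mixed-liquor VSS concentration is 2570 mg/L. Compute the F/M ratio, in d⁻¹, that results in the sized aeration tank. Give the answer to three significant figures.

F/M ≈ 0.287 d⁻¹

Rearranging the biomass balance for a CMAS with decay, V = Y·Q·ΔS·θ_c / [X·(1+k_d θ_c)] = 0.567 × 907 × (2830 − 9.40) × 21.1 / [2570 × (1 + 0.115 × 21.1)] = 3.06×10^7 / 8806 = 3476 m³.
F/M = Q·S₀ / (V·X) = 907 × 2830 / (3476 × 2570) = 0.2874 g soluble BOD₅·(g VSS·d)⁻¹.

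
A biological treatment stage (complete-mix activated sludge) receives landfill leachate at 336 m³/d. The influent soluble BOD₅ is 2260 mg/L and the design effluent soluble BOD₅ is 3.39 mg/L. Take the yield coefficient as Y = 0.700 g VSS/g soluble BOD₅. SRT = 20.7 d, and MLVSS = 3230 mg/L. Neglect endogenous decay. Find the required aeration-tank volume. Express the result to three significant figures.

With k_d = 0 the design equation reduces to V = Y Q (S₀−S) θ_c / X = 0.700 × 336 × (2260 − 3.39) × 20.7 / 3230 = 3401 m³.

V ≈ 3400 m³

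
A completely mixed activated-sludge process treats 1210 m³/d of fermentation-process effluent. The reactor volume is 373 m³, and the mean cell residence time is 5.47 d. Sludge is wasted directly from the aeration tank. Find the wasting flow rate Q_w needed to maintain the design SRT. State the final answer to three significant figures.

With mixed-liquor wasting, θ_c = V/Q_w, so Q_w = V/θ_c = 373.0/5.47 = 68.19 m³/d.

Q_w ≈ 68.2 m³/d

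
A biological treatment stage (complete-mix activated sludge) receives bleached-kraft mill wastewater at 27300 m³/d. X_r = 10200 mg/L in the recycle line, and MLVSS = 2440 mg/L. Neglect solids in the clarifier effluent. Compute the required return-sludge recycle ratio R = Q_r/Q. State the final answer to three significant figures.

R = Q_r/Q = X/(X_r − X) = 2440 / (10200 − 2440) = 0.3144.

R ≈ 0.314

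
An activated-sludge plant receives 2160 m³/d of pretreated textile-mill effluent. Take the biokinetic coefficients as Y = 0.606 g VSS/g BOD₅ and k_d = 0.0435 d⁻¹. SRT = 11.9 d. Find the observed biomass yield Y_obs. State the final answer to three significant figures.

Observed yield with endogenous decay: Y_obs = Y / (1 + k_d·θ_c) = 0.606 / (1 + 0.0435 × 11.9) = 0.606 / 1.518 = 0.3993 g VSS/g BOD₅.

Y_obs ≈ 0.399 g VSS/g BOD₅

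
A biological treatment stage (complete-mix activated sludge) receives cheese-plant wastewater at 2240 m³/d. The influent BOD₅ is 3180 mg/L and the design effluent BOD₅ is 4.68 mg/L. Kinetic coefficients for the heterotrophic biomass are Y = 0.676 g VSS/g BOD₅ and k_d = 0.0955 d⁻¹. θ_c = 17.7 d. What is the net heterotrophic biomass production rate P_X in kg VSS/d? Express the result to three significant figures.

P_X ≈ 1790 kg VSS/d

The observed yield is Y_obs = Y/(1 + k_d·θ_c) = 0.676 / (1 + 0.0955 × 17.7) = 0.676 / 2.690 = 0.2513 g VSS per g BOD₅ removed.
ΔS = 3180 − 4.68 = 3175 mg/L, so the substrate removal rate is 2240 × 3175/1000 = 7113 kg BOD₅/d.
Net biomass production P_X = Y_obs × Q·(S₀ − S) = 0.2513 × 7113 = 1787 kg VSS/d.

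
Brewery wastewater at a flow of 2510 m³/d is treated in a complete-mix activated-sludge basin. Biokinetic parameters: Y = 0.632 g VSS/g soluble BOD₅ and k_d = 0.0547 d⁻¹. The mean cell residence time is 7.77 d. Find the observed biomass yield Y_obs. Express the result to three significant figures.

Y_obs ≈ 0.444 g VSS/g soluble BOD₅

Correct the yield for decay: Y_obs = Y/(1 + k_d θ_c) = 0.632 / (1 + 0.0547 × 7.77) = 0.632 / 1.425 = 0.4435.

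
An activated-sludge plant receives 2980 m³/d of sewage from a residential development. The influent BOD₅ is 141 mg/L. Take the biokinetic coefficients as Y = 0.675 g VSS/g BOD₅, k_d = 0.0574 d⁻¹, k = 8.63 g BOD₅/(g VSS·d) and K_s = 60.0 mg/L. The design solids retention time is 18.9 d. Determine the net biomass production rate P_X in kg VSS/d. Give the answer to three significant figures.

P_X ≈ 135 kg VSS/d

From the Monod/SRT balance for a CMAS, S = K_s·(1+k_d θ_c)/[θ_c·(Y k − k_d) − 1] = 60.0 × (1 + 0.0574 × 18.9) / [18.9 × (0.675 × 8.63 − 0.0574) − 1] = 125.1 / 108.0 = 1.158 mg/L.
Observed yield with endogenous decay: Y_obs = Y / (1 + k_d·θ_c) = 0.675 / (1 + 0.0574 × 18.9) = 0.675 / 2.085 = 0.3238 g VSS/g BOD₅.
Mass of BOD₅ removed per day: Q(S₀ − S) = 2980 × 139.8 g/m³ = 416.7 kg/d.
Net biomass production P_X = Y_obs × Q·(S₀ − S) = 0.3238 × 416.7 = 134.9 kg VSS/d.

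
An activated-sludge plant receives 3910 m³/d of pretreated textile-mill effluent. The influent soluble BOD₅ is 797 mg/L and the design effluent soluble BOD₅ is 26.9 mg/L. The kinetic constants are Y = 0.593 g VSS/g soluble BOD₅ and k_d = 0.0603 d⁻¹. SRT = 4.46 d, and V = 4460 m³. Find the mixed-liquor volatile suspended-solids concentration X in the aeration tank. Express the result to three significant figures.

Solving the biomass balance for X: X = Y Q (S₀−S) θ_c / [V (1+k_d θ_c)] = 0.593 × 3910 × (797 − 26.9) × 4.46 / [4460 × (1 + 0.0603 × 4.46)] = 1407 mg/L.

X ≈ 1410 mg/L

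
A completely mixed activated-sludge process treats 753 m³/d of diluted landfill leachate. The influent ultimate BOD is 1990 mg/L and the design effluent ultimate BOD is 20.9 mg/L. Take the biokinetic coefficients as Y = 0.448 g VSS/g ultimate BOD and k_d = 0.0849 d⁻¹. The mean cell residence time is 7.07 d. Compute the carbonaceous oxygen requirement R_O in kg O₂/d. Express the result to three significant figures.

R_O ≈ 893 kg O₂/d

The observed yield is Y_obs = Y/(1 + k_d·θ_c) = 0.448 / (1 + 0.0849 × 7.07) = 0.448 / 1.600 = 0.2800 g VSS per g ultimate BOD removed.
Substrate removed = Q·(S₀ − S) = 753 m³/d × (1990 − 20.9) g/m³ = 1.48×10^6 g/d = 1483 kg/d.
Net sludge production P_X = 0.2800 × 1483 = 415.1 kg VSS/d.
R_O = Q·ΔS − 1.42 P_X = 1483 − 589.4 = 893.3 kg O₂/d.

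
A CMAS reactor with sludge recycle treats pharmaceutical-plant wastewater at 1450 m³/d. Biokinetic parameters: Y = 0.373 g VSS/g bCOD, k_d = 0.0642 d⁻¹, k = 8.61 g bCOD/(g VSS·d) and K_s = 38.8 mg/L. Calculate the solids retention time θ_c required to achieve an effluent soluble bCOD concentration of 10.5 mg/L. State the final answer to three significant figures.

θ_c ≈ 1.61 d

At the target effluent, Y k S/(K_s+S) = 0.373×8.61×10.5/49.30 = 0.6840 d⁻¹.
Then 1/θ_c = μ − k_d = 0.6840 − 0.0642 = 0.6198 d⁻¹, giving θ_c = 1.613 d.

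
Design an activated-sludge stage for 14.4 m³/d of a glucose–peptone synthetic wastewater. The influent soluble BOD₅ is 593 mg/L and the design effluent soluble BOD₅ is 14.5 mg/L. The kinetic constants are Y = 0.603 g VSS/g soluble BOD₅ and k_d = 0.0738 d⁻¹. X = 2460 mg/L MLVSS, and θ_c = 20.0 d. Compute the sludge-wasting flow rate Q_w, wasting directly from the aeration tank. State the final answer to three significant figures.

Steady-state biomass mass balance: V·X·(1 + k_d·θ_c) = Y·Q·(S₀ − S)·θ_c, so V = 0.603 × 14.4 × (593 − 14.5) × 20.0 / [2460 × (1 + 0.0738 × 20.0)] = 1×10^5 / 6091 = 16.49 m³.
With mixed-liquor wasting, θ_c = V/Q_w, so Q_w = V/θ_c = 16.49/20.0 = 0.8247 m³/d.

Q_w ≈ 0.825 m³/d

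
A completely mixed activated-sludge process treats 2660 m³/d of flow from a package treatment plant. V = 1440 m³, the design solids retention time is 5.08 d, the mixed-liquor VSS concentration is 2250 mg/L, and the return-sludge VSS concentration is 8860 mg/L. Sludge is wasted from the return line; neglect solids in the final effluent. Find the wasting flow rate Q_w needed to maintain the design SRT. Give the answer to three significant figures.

Q_w ≈ 72.0 m³/d

θ_c = V·X/(Q_w·X_r) when wasting from the recycle, so Q_w = V·X/(θ_c·X_r) = 1440 × 2250 / (5.08 × 8860) = 71.99 m³/d.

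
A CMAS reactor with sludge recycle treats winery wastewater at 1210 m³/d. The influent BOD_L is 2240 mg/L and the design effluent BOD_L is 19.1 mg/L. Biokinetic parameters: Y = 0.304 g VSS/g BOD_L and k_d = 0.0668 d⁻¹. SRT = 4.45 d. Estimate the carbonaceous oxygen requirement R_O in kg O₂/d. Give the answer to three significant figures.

Y_obs = Y / (1 + k_d θ_c) = 0.304 / (1 + 0.0668 × 4.45) = 0.304 / 1.297 = 0.2343.
Q·(S₀ − S) = 1210 × (2240 − 19.1) × 10⁻³ = 2687 kg/d removed.
Net sludge production P_X = 0.2343 × 2687 = 629.7 kg VSS/d.
R_O = Q·(S₀ − S) − 1.42·P_X = 2687 − 1.42 × 629.7 = 1793 kg O₂/d.

R_O ≈ 1790 kg O₂/d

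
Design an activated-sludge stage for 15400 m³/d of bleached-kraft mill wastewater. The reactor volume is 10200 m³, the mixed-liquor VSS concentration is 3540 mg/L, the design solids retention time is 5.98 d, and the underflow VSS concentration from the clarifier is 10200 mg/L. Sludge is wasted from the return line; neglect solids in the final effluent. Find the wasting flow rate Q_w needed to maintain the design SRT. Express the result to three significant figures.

θ_c = V·X/(Q_w·X_r) when wasting from the recycle, so Q_w = V·X/(θ_c·X_r) = 10200 × 3540 / (5.98 × 10200) = 592.0 m³/d.

Q_w ≈ 592 m³/d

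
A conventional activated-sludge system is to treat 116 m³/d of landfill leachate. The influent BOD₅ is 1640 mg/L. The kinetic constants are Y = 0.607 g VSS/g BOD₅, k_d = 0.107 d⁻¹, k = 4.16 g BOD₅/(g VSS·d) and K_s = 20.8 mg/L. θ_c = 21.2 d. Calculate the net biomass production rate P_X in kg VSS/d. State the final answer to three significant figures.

P_X ≈ 35.3 kg VSS/d

From the Monod/SRT balance for a CMAS, S = K_s·(1+k_d θ_c)/[θ_c·(Y k − k_d) − 1] = 20.8 × (1 + 0.107 × 21.2) / [21.2 × (0.607 × 4.16 − 0.107) − 1] = 67.98 / 50.26 = 1.353 mg/L.
Observed yield with endogenous decay: Y_obs = Y / (1 + k_d·θ_c) = 0.607 / (1 + 0.107 × 21.2) = 0.607 / 3.268 = 0.1857 g VSS/g BOD₅.
Mass of BOD₅ removed per day: Q(S₀ − S) = 116 × 1639 g/m³ = 190.1 kg/d.
Net biomass production P_X = Y_obs × Q·(S₀ − S) = 0.1857 × 190.1 = 35.30 kg VSS/d.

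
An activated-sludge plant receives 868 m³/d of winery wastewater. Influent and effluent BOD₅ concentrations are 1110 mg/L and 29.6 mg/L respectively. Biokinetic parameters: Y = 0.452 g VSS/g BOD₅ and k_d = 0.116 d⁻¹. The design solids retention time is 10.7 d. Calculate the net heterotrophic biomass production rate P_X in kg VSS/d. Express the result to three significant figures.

P_X ≈ 189 kg VSS/d

Correct the yield for decay: Y_obs = Y/(1 + k_d θ_c) = 0.452 / (1 + 0.116 × 10.7) = 0.452 / 2.241 = 0.2017.
ΔS = 1110 − 29.6 = 1080 mg/L, so the substrate removal rate is 868 × 1080/1000 = 937.8 kg BOD₅/d.
Net biomass production P_X = Y_obs × Q·(S₀ − S) = 0.2017 × 937.8 = 189.1 kg VSS/d.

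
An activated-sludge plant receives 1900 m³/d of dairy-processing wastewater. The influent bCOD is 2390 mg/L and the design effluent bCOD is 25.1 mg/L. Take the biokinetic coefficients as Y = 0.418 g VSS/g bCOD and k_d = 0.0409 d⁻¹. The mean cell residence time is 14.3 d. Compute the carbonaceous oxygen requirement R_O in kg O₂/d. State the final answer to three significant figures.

R_O ≈ 2810 kg O₂/d

Observed yield with endogenous decay: Y_obs = Y / (1 + k_d·θ_c) = 0.418 / (1 + 0.0409 × 14.3) = 0.418 / 1.585 = 0.2637 g VSS/g bCOD.
Q·(S₀ − S) = 1900 × (2390 − 25.1) × 10⁻³ = 4493 kg/d removed.
P_X = Y_obs·Q·(S₀ − S) = 0.2637 × 4493 = 1185 kg VSS/d.
Carbonaceous O₂ demand = substrate oxidised − cell-mass equivalent = 4493 − 1.42 × 1185 = 2810 kg O₂/d.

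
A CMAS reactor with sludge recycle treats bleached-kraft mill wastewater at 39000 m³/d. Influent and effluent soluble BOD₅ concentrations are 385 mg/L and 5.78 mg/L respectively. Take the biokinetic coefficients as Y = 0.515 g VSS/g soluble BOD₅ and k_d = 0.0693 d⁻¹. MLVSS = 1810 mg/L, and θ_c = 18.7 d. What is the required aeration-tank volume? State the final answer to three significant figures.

V ≈ 34300 m³

From the SRT design equation V = Y Q (S₀−S) θ_c / [X (1 + k_d θ_c)] = 0.515 × 39000 × (385 − 5.78) × 18.7 / [1810 × (1 + 0.0693 × 18.7)] = 1.42×10^8 / 4156 = 34275 m³.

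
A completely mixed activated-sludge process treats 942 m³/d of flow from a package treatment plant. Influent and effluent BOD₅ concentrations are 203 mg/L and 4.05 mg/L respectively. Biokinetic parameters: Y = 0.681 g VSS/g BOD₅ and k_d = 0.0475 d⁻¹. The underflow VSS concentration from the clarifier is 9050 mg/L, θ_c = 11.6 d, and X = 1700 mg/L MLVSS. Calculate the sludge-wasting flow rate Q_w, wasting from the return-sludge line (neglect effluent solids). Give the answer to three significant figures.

Rearranging the biomass balance for a CMAS with decay, V = Y·Q·ΔS·θ_c / [X·(1+k_d θ_c)] = 0.681 × 942 × (203 − 4.05) × 11.6 / [1700 × (1 + 0.0475 × 11.6)] = 1.48×10^6 / 2637 = 561.5 m³.
Q_w = (V·X)/(θ_c X_r) = 561.5 × 1700 / (11.6 × 9050) = 9.092 m³/d.

Q_w ≈ 9.09 m³/d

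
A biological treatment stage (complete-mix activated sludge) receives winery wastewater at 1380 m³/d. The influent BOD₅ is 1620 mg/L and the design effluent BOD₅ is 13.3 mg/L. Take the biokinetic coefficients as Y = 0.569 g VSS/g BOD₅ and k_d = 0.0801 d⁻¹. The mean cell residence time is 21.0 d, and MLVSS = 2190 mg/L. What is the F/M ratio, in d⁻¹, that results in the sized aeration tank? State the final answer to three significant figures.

Steady-state biomass mass balance: V·X·(1 + k_d·θ_c) = Y·Q·(S₀ − S)·θ_c, so V = 0.569 × 1380 × (1620 − 13.3) × 21.0 / [2190 × (1 + 0.0801 × 21.0)] = 2.65×10^7 / 5874 = 4511 m³.
F/M = applied load / biomass = Q·S₀/(V·X) = 1380 × 1620 / (4511 × 2190) = 0.2263 d⁻¹.

F/M ≈ 0.226 d⁻¹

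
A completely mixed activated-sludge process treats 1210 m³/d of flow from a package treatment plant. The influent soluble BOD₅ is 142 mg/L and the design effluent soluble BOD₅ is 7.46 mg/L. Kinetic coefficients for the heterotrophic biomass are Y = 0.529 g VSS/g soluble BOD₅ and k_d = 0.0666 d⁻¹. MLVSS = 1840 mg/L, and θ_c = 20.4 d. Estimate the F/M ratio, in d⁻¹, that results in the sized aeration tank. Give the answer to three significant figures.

F/M ≈ 0.231 d⁻¹

From the SRT design equation V = Y Q (S₀−S) θ_c / [X (1 + k_d θ_c)] = 0.529 × 1210 × (142 − 7.46) × 20.4 / [1840 × (1 + 0.0666 × 20.4)] = 1.76×10^6 / 4340 = 404.8 m³.
F/M = Q·S₀ / (V·X) = 1210 × 142 / (404.8 × 1840) = 0.2307 g soluble BOD₅·(g VSS·d)⁻¹.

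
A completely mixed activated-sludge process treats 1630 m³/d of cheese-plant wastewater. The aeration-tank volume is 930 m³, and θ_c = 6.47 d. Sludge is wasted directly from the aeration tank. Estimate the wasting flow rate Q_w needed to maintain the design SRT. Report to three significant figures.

Wasting from the aeration tank: Q_w = V / θ_c = 930.0 / 6.47 = 143.7 m³/d.

Q_w ≈ 144 m³/d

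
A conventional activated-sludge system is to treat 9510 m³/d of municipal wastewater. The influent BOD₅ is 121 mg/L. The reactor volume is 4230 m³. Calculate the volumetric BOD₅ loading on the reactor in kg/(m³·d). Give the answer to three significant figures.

Applied BOD₅ load per unit volume = Q·S₀/V = (9510 × 121/1000)/4230 = 0.2720 kg BOD₅·m⁻³·d⁻¹.

L_v ≈ 0.272 kg BOD₅/(m³·d)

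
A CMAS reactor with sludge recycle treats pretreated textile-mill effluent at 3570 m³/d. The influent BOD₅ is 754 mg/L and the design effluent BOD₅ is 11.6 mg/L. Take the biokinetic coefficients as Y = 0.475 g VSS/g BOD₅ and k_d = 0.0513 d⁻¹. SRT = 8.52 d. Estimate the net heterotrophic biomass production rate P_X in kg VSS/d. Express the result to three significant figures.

P_X ≈ 876 kg VSS/d

Y_obs = Y / (1 + k_d θ_c) = 0.475 / (1 + 0.0513 × 8.52) = 0.475 / 1.437 = 0.3305.
Q·(S₀ − S) = 3570 × (754 − 11.6) × 10⁻³ = 2650 kg/d removed.
Biomass produced: P_X = Y_obs·Q·ΔS = 0.3305 × 2650 ≈ 876.0 kg VSS/d.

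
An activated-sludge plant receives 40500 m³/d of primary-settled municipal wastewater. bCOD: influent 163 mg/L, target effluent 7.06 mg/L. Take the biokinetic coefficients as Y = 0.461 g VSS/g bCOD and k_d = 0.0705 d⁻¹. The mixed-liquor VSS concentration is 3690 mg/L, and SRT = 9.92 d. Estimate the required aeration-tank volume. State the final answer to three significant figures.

V ≈ 4610 m³

Rearranging the biomass balance for a CMAS with decay, V = Y·Q·ΔS·θ_c / [X·(1+k_d θ_c)] = 0.461 × 40500 × (163 − 7.06) × 9.92 / [3690 × (1 + 0.0705 × 9.92)] = 2.89×10^7 / 6271 = 4606 m³.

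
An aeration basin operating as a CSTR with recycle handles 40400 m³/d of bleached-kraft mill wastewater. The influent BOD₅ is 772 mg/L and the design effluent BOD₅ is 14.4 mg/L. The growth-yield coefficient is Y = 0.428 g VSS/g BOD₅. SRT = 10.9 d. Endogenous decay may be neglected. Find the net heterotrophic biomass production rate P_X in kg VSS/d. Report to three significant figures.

With endogenous decay neglected, the observed yield equals the true yield: Y_obs = Y = 0.428 g VSS/g BOD₅.
Substrate removed = Q·(S₀ − S) = 40400 m³/d × (772 − 14.4) g/m³ = 3.06×10^7 g/d = 30607 kg/d.
Net biomass production P_X = Y_obs × Q·(S₀ − S) = 0.4280 × 30607 = 13100 kg VSS/d.

P_X ≈ 13100 kg VSS/d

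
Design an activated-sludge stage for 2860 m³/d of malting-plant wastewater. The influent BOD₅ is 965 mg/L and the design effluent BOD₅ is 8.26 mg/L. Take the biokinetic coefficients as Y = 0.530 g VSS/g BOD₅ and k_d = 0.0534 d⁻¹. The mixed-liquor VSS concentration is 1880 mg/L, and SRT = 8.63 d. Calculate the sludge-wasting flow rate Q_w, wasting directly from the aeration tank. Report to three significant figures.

Q_w ≈ 528 m³/d

Steady-state biomass mass balance: V·X·(1 + k_d·θ_c) = Y·Q·(S₀ − S)·θ_c, so V = 0.530 × 2860 × (965 − 8.26) × 8.63 / [1880 × (1 + 0.0534 × 8.63)] = 1.25×10^7 / 2746 = 4557 m³.
For wasting at MLVSS concentration, Q_w = V/θ_c = 4557/8.63 = 528.0 m³/d.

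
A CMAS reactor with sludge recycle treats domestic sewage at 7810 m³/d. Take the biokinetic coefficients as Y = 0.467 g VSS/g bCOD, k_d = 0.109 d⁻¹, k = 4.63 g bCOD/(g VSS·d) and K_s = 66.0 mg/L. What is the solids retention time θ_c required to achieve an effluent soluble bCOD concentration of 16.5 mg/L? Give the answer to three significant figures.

θ_c ≈ 3.09 d

From 1/θ_c = Y·k·S/(K_s + S) − k_d: Y·k·S/(K_s+S) = 0.467 × 4.63 × 16.5 / (66.0 + 16.5) = 0.4324 d⁻¹.
θ_c = 1/(μ − k_d) = 1/(0.4324 − 0.109) = 1/0.3234 = 3.092 d.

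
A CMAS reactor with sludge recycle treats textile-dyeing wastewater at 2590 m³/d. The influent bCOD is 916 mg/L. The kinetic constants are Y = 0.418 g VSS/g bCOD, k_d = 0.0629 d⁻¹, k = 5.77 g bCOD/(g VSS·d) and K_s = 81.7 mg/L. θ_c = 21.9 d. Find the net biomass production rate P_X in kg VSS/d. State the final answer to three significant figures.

Effluent substrate depends only on kinetics and SRT: S = K_s(1 + k_d θ_c) / [θ_c(Yk − k_d) − 1] = 81.7 × (1 + 0.0629 × 21.9) / [21.9 × (0.418 × 5.77 − 0.0629) − 1] = 194.2 / 50.44 = 3.851 mg/L.
Correct the yield for decay: Y_obs = Y/(1 + k_d θ_c) = 0.418 / (1 + 0.0629 × 21.9) = 0.418 / 2.378 = 0.1758.
Q·(S₀ − S) = 2590 × (916 − 3.85) × 10⁻³ = 2362 kg/d removed.
So the net sludge growth is P_X = 0.1758 × 2362 = 415.4 kg VSS/d.

P_X ≈ 415 kg VSS/d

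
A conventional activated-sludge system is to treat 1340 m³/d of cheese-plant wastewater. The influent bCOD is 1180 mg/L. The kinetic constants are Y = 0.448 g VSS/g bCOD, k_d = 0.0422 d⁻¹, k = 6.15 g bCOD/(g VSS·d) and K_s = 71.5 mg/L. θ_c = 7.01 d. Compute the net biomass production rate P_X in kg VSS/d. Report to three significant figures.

P_X ≈ 544 kg VSS/d

From the Monod/SRT balance for a CMAS, S = K_s·(1+k_d θ_c)/[θ_c·(Y k − k_d) − 1] = 71.5 × (1 + 0.0422 × 7.01) / [7.01 × (0.448 × 6.15 − 0.0422) − 1] = 92.65 / 18.02 = 5.142 mg/L.
Y_obs = Y / (1 + k_d θ_c) = 0.448 / (1 + 0.0422 × 7.01) = 0.448 / 1.296 = 0.3457.
Mass of bCOD removed per day: Q(S₀ − S) = 1340 × 1175 g/m³ = 1574 kg/d.
P_X = Y_obs · Q(S₀ − S) = 0.3457 × 1574 = 544.3 kg VSS/d.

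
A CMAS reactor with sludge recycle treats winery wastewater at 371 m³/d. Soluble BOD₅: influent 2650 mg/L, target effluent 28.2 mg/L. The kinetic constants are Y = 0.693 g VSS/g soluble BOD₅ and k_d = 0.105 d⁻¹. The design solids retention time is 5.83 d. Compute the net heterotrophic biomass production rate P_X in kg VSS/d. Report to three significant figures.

Y_obs = Y / (1 + k_d θ_c) = 0.693 / (1 + 0.105 × 5.83) = 0.693 / 1.612 = 0.4299.
Substrate removed = Q·(S₀ − S) = 371 m³/d × (2650 − 28.2) g/m³ = 9.73×10^5 g/d = 972.7 kg/d.
P_X = Y_obs · Q(S₀ − S) = 0.4299 × 972.7 = 418.1 kg VSS/d.

P_X ≈ 418 kg VSS/d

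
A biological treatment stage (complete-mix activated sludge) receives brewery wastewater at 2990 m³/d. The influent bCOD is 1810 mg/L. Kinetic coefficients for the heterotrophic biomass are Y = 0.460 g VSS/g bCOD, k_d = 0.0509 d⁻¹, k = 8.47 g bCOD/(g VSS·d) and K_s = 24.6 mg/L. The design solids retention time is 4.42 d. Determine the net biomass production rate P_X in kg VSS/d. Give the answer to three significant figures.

P_X ≈ 2030 kg VSS/d

From the Monod/SRT balance for a CMAS, S = K_s·(1+k_d θ_c)/[θ_c·(Y k − k_d) − 1] = 24.6 × (1 + 0.0509 × 4.42) / [4.42 × (0.460 × 8.47 − 0.0509) − 1] = 30.13 / 16.00 = 1.884 mg/L.
Y_obs = Y / (1 + k_d θ_c) = 0.460 / (1 + 0.0509 × 4.42) = 0.460 / 1.225 = 0.3755.
Q·(S₀ − S) = 2990 × (1810 − 1.88) × 10⁻³ = 5406 kg/d removed.
So the net sludge growth is P_X = 0.3755 × 5406 = 2030 kg VSS/d.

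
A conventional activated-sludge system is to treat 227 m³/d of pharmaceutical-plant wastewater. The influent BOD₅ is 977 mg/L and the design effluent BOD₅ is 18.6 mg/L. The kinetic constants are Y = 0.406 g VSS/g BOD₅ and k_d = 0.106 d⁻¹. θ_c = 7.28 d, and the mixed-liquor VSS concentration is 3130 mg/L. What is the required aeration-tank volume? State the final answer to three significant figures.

From the SRT design equation V = Y Q (S₀−S) θ_c / [X (1 + k_d θ_c)] = 0.406 × 227 × (977 − 18.6) × 7.28 / [3130 × (1 + 0.106 × 7.28)] = 6.43×10^5 / 5545 = 116.0 m³.

V ≈ 116 m³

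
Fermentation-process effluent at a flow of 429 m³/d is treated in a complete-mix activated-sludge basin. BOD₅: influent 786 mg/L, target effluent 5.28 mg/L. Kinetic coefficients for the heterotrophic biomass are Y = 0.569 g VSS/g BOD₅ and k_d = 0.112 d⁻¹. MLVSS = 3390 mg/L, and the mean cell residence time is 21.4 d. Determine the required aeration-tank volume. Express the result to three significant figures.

V ≈ 354 m³

Steady-state biomass mass balance: V·X·(1 + k_d·θ_c) = Y·Q·(S₀ − S)·θ_c, so V = 0.569 × 429 × (786 − 5.28) × 21.4 / [3390 × (1 + 0.112 × 21.4)] = 4.08×10^6 / 11515 = 354.2 m³.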